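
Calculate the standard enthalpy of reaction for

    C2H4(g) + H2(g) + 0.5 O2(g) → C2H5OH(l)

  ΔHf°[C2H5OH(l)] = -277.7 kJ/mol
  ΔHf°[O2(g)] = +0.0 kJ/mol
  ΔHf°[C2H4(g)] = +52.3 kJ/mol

ΔH°rxn = Σ nΔHf°(products) − Σ nΔHf°(reactants).
Products: 1·(-277.7) = -277.7
Reactants: 1·(+52.3) + 1·(+0.0) + 1/2·(+0.0) = +52.3
ΔH°rxn = (-277.7) − (+52.3) = -330.0 kJ/mol

ΔH°rxn = -330.0 kJ/mol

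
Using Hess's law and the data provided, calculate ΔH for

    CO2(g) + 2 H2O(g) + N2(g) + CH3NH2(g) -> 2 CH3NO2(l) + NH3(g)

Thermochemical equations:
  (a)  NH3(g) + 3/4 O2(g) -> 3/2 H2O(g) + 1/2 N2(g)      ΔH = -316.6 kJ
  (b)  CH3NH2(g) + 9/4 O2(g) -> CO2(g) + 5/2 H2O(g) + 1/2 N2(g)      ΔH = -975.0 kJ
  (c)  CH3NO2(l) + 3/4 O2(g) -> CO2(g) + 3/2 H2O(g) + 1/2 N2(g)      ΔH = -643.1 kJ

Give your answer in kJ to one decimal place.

(a) reversed (NH3(g) must end up as a product): +316.6 kJ
(b) as written (CH3NH2(g) already on the reactant side): -975.0 kJ
(c) reversed and × 2 (reverse to put CH3NO2(l) on the product side; ×2 to match 2 CH3NO2(l) in the target): (-2)·(-643.1) = +1286.2 kJ
Summing the manipulated equations, ΔH = (-1)·(-316.6) + (1)·(-975.0) + (-2)·(-643.1) = 627.8 kJ

ΔH = 627.8 kJ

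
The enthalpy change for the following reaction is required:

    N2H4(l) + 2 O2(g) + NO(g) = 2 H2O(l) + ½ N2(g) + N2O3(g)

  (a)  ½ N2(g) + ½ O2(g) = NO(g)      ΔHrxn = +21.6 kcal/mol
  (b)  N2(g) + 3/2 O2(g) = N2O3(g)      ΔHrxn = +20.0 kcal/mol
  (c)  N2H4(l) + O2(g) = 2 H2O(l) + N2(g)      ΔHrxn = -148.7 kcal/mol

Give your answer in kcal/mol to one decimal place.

(a) reversed (NO(g) must end up as a reactant): -21.6 kcal/mol
(b) as written (N2O3(g) already on the product side): +20.0 kcal/mol
(c) as written (N2H4(l) already on the reactant side): -148.7 kcal/mol
Combining the equations, ΔHrxn = (-21.6) + (+20.0) + (-148.7) = -150.3 kcal/mol

ΔHrxn = -150.3 kcal/mol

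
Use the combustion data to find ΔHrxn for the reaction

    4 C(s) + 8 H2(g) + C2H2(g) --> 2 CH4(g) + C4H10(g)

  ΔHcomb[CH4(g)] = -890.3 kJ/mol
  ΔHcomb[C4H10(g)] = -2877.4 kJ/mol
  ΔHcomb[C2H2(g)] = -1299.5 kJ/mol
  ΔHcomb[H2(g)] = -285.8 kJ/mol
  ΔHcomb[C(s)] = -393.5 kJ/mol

ΔHrxn = -501.9 kJ/mol

Using ΔH = Σ nΔHc°(reactants) − Σ nΔHc°(products):
= [4·(-393.5) + 8·(-285.8) + 1·(-1299.5)] − [2·(-890.3) + 1·(-2877.4)]
= -501.9 kJ/mol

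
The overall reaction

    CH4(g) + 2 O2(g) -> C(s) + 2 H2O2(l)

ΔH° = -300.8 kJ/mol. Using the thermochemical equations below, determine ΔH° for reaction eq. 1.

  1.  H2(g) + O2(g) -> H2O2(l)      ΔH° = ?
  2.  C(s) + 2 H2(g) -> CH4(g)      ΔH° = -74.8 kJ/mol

ΔH° = -187.8 kJ/mol

eq. 1 × 2 (scale by 2 for the 2 H2O2(l)): contributes 2·x
eq. 2 reversed (CH4(g) must end up as a reactant): +74.8 kJ/mol
-300.8 = (+74.8) + 2·x
x = (-300.8 − (+74.8)) / (2) = -187.8 kJ/mol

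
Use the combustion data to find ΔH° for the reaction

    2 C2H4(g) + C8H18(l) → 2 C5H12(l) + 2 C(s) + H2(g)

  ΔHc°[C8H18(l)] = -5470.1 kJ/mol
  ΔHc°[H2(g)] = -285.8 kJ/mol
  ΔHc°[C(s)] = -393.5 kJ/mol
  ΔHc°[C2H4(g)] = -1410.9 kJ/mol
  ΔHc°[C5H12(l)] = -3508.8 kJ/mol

With combustion enthalpies, reactants minus products:
= [2·(-1410.9) + 1·(-5470.1)] − [2·(-3508.8) + 2·(-393.5) + 1·(-285.8)]
= -201.5 kJ/mol

ΔH° = -201.5 kJ/mol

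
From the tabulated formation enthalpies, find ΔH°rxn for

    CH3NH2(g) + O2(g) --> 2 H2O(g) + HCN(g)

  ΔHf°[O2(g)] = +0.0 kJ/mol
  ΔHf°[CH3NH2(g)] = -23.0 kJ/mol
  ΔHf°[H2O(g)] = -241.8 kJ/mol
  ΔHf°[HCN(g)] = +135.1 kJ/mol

ΔH°rxn = Σ nΔHf°(products) − Σ nΔHf°(reactants).
Products: 2·(-241.8) + 1·(+135.1) = -348.5
Reactants: 1·(-23.0) + 1·(+0.0) = -23.0
ΔH°rxn = (-348.5) − (-23.0) = -325.5 kJ/mol

ΔH°rxn = -325.5 kJ/mol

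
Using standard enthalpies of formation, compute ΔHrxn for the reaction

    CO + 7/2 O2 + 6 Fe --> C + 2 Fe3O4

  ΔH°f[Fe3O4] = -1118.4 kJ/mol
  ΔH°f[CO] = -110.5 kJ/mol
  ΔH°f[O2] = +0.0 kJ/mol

ΔHrxn = -2126.3 kJ/mol

Products: 1·(+0.0) + 2·(-1118.4) = -2236.8
Reactants: 1·(-110.5) + 7/2·(+0.0) + 6·(+0.0) = -110.5
ΔHrxn = (-2236.8) − (-110.5) = -2126.3 kJ/mol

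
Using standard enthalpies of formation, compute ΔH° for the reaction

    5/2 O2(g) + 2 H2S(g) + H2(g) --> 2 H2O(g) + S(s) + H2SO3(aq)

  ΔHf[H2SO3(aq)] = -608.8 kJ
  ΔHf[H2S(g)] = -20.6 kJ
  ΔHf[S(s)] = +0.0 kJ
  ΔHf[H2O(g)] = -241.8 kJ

ΔH° = -1051.2 kJ

ΔH°rxn = Σ nΔHf°(products) − Σ nΔHf°(reactants).
Products: 2·(-241.8) + 1·(+0.0) + 1·(-608.8) = -1092.4
Reactants: 5/2·(+0.0) + 2·(-20.6) + 1·(+0.0) = -41.2
ΔH° = (-1092.4) − (-41.2) = -1051.2 kJ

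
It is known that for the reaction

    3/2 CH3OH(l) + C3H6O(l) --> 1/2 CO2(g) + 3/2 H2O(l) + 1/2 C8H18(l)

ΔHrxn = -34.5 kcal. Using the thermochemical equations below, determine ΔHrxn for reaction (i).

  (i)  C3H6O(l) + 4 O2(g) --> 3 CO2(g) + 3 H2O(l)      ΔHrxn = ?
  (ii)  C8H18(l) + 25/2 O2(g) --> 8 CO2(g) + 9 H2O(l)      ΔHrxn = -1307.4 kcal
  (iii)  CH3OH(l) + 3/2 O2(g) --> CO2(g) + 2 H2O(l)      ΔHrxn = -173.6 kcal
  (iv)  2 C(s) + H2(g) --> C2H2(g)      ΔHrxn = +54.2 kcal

ΔHrxn = -427.8 kcal

(i) as written: contributes x
(ii) reversed and × 1/2: (-1/2)·(-1307.4) = +653.7 kcal
(iii) × 3/2: (3/2)·(-173.6) = -260.4 kcal
(iv): not needed.
-34.5 = (+653.7) + (-260.4) + x
x = (-34.5 − (+393.3)) / (1) = -427.8 kcal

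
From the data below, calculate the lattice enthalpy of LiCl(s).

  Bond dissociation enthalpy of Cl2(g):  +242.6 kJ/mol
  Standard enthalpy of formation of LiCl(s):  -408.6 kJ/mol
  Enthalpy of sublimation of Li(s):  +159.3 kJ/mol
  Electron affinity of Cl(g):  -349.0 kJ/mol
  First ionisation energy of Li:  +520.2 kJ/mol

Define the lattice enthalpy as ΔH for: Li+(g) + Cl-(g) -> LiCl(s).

ΔHf° = 1·ΔHsub + 1·(ΣIE) + 1/2·D(Cl2) + 1·EA + U
-408.6 = 1·(+159.3) + 1·(+520.2) + 1/2·(+242.6) + 1·(-349.0) + U
U = -408.6 − (+451.8) = -860.4 kJ/mol

U = -860.4 kJ/mol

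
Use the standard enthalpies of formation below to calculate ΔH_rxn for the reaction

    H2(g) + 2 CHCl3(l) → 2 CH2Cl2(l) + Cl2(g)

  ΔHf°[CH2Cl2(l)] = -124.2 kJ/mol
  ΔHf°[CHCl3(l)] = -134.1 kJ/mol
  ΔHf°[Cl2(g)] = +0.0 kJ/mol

ΔH_rxn = 19.8 kJ/mol

ΔH°rxn = Σ nΔHf°(products) − Σ nΔHf°(reactants).
Products: 2·(-124.2) + 1·(+0.0) = -248.4
Reactants: 1·(+0.0) + 2·(-134.1) = -268.2
ΔH_rxn = (-248.4) − (-268.2) = 19.8 kJ/mol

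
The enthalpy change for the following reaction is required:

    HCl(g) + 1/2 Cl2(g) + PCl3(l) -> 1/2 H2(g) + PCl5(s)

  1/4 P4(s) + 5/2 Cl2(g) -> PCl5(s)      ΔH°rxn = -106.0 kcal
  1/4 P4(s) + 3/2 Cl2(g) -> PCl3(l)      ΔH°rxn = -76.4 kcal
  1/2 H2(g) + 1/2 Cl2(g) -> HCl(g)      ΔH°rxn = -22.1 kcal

equation 1 as written (PCl5(s) already on the product side): -106.0 kcal
equation 2 reversed (reverse to put PCl3(l) on the reactant side): +76.4 kcal
equation 3 reversed (reverse to put HCl(g) on the reactant side): +22.1 kcal
ΔH°rxn = (1)·(-106.0) + (-1)·(-76.4) + (-1)·(-22.1) = -7.5 kcal

ΔH°rxn = -7.5 kcal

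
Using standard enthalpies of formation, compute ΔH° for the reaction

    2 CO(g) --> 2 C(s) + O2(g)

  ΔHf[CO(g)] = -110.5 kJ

ΔH° = 221.0 kJ

Products: 2·(+0.0) + 1·(+0.0) = +0.0
Reactants: 2·(-110.5) = -221.0
ΔH° = (+0.0) − (-221.0) = 221.0 kJ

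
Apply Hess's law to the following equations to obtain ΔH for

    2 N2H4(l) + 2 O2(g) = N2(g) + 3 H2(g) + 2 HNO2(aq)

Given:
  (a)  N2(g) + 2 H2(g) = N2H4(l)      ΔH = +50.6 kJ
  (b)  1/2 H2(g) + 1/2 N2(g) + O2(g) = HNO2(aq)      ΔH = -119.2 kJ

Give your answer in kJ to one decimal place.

(a) reversed and × 2: (-2)·(+50.6) = -101.2 kJ
(b) × 2: (2)·(-119.2) = -238.4 kJ
Combining the equations, ΔH = (-2)·(+50.6) + (2)·(-119.2) = -339.6 kJ

ΔH = -339.6 kJ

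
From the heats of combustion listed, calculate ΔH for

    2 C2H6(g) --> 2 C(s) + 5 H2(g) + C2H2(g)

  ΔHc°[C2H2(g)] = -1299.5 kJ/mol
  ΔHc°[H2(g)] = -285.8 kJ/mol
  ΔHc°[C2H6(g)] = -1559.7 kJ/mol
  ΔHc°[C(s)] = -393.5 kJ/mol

Using ΔH = Σ nΔHc°(reactants) − Σ nΔHc°(products):
= [2·(-1559.7)] − [2·(-393.5) + 5·(-285.8) + 1·(-1299.5)]
= 396.1 kJ/mol

ΔH = 396.1 kJ/mol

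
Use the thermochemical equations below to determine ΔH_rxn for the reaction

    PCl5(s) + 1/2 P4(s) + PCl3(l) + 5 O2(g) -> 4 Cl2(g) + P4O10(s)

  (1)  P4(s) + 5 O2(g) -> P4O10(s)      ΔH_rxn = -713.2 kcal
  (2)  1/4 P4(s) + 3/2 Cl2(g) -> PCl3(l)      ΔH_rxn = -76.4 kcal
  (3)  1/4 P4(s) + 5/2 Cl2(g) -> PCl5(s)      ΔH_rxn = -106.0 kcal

(1) as written (P4O10(s) already on the product side): -713.2 kcal
(2) reversed (reverse to put PCl3(l) on the reactant side): +76.4 kcal
(3) reversed (reverse to put PCl5(s) on the reactant side): +106.0 kcal
ΔH_rxn = (1)·(-713.2) + (-1)·(-76.4) + (-1)·(-106.0) = -530.8 kcal

ΔH_rxn = -530.8 kcal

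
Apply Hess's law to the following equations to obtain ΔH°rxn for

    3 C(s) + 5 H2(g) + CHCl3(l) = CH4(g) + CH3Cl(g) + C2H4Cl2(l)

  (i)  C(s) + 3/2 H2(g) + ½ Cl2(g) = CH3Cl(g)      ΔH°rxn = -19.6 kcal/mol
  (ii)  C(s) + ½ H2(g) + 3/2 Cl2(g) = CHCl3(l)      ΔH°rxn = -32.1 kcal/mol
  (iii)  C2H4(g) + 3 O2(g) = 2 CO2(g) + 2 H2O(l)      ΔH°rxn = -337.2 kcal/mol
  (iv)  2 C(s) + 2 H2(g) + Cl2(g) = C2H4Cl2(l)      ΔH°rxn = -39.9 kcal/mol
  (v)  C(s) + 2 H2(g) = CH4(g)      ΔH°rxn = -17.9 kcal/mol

ΔH°rxn = -45.3 kcal/mol

(i) as written (CH3Cl(g) already on the product side): -19.6 kcal/mol
(ii) reversed (reverse to put CHCl3(l) on the reactant side): +32.1 kcal/mol
(iii): not needed (H2O(l) appears nowhere else).
(iv) as written (C2H4Cl2(l) already on the product side): -39.9 kcal/mol
(v) as written (CH4(g) already on the product side): -17.9 kcal/mol
Since enthalpy is a state function, ΔH°rxn = (-19.6) + (+32.1) + (-39.9) + (-17.9) = -45.3 kcal/mol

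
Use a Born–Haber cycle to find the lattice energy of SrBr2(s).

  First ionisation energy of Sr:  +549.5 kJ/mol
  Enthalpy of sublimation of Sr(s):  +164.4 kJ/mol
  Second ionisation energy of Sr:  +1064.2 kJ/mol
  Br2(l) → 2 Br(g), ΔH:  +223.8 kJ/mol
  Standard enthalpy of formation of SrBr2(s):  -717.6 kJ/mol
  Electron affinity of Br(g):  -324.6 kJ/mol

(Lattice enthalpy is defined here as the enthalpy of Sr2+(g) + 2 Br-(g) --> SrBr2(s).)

ΔHf° = 1·ΔHsub + 1·(ΣIE) + 1·D(Br2) + 2·EA + U
-717.6 = 1·(+164.4) + 1·(+1613.7) + 1·(+223.8) + 2·(-324.6) + U
U = -717.6 − (+1352.7) = -2070.3 kJ/mol

U = -2070.3 kJ/mol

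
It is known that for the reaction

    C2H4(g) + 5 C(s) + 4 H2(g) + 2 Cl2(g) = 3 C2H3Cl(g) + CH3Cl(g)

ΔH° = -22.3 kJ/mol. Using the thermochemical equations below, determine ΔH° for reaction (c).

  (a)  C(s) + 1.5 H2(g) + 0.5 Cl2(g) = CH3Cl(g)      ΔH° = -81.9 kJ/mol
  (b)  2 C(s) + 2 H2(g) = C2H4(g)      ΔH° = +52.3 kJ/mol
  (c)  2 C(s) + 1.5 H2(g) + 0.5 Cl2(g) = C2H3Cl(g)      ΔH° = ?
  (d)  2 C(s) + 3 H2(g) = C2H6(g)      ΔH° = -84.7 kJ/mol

(a) as written: -81.9 kJ/mol
(b) reversed: -52.3 kJ/mol
(c) × 3: contributes 3·x
(d): not needed.
-22.3 = (-81.9) + (-52.3) + 3·x
x = (-22.3 − (-134.2)) / (3) = 37.3 kJ/mol

ΔH° = 37.3 kJ/mol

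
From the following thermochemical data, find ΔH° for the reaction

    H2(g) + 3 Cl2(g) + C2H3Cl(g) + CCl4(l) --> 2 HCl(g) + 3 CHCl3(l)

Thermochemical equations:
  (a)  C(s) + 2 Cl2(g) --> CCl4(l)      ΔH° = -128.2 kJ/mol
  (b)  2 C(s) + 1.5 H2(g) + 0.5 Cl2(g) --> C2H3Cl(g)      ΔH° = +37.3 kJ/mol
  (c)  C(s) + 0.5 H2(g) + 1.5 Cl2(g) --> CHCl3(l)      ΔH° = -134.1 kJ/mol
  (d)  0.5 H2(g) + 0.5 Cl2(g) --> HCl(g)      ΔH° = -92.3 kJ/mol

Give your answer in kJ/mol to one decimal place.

(a) reversed: +128.2 kJ/mol
(b) reversed: -37.3 kJ/mol
(c) × 3: (3)·(-134.1) = -402.3 kJ/mol
(d) × 2: (2)·(-92.3) = -184.6 kJ/mol
By Hess's law, ΔH° = (-1)·(-128.2) + (-1)·(+37.3) + (3)·(-134.1) + (2)·(-92.3) = -496.0 kJ/mol

ΔH° = -496.0 kJ/mol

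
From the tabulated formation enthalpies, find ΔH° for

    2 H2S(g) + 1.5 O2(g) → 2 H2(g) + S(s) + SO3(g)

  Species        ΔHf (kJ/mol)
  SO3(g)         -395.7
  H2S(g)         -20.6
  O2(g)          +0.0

Products: 2·(+0.0) + 1·(+0.0) + 1·(-395.7) = -395.7
Reactants: 2·(-20.6) + 3/2·(+0.0) = -41.2
ΔH° = (-395.7) − (-41.2) = -354.5 kJ/mol

ΔH° = -354.5 kJ/mol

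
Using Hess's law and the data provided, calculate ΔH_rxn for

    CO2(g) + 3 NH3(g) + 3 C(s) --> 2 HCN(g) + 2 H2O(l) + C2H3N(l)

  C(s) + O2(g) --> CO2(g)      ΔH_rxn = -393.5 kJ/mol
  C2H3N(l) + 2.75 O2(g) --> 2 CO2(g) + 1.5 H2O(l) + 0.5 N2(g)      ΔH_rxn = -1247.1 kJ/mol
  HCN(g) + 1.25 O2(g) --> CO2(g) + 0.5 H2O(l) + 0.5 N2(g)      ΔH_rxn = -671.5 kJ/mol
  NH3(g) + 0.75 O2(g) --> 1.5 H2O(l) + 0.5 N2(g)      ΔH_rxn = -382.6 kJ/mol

equation 1 × 3 (×3 to match 3 C(s) in the target): (3)·(-393.5) = -1180.5 kJ/mol
equation 2 reversed (C2H3N(l) must end up as a product): +1247.1 kJ/mol
equation 3 reversed and × 2 (HCN(g) must end up as a product; ×2 to match 2 HCN(g) in the target): (-2)·(-671.5) = +1343.0 kJ/mol
equation 4 × 3 (×3 to match 3 NH3(g) in the target): (3)·(-382.6) = -1147.8 kJ/mol
ΔH_rxn = (3)·(-393.5) + (-1)·(-1247.1) + (-2)·(-671.5) + (3)·(-382.6) = 261.8 kJ/mol

ΔH_rxn = 261.8 kJ/mol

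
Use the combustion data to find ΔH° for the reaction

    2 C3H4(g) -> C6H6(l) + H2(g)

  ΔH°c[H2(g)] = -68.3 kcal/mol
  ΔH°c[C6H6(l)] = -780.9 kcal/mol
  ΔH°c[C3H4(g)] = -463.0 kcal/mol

With combustion enthalpies, reactants minus products:
= [2·(-463.0)] − [1·(-780.9) + 1·(-68.3)]
= -76.8 kcal/mol

ΔH° = -76.8 kcal/mol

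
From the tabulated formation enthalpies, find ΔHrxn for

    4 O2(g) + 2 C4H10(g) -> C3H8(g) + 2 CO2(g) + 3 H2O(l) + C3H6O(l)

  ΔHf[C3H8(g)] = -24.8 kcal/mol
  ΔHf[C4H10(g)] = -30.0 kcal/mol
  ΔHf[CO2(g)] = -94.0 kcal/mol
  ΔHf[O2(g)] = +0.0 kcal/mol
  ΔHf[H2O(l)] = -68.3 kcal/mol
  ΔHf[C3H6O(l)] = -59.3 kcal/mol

ΔHrxn = -417.0 kcal/mol

Products: 1·(-24.8) + 2·(-94.0) + 3·(-68.3) + 1·(-59.3) = -477.0
Reactants: 4·(+0.0) + 2·(-30.0) = -60.0
ΔHrxn = (-477.0) − (-60.0) = -417.0 kcal/mol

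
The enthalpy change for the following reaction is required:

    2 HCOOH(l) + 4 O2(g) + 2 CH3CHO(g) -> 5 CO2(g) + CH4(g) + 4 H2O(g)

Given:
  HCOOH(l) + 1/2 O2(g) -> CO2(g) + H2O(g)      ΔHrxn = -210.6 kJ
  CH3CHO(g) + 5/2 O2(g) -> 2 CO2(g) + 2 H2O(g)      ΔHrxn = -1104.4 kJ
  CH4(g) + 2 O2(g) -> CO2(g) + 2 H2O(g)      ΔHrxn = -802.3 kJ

equation 1 × 2 (×2 to match 2 HCOOH(l) in the target): (2)·(-210.6) = -421.2 kJ
equation 2 × 2 (scale by 2 for the 2 CH3CHO(g)): (2)·(-1104.4) = -2208.8 kJ
equation 3 reversed (reverse to put CH4(g) on the product side): +802.3 kJ
Summing the manipulated equations, ΔHrxn = (-421.2) + (-2208.8) + (+802.3) = -1827.7 kJ

ΔHrxn = -1827.7 kJ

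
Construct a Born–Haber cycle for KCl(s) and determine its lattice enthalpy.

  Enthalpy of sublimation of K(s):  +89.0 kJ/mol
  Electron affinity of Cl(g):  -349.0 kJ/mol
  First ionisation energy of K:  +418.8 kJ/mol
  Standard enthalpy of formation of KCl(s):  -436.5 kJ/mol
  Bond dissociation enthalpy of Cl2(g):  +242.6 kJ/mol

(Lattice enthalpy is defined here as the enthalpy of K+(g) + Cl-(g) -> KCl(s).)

ΔHf° = 1·ΔHsub + 1·(ΣIE) + 1/2·D(Cl2) + 1·EA + U
-436.5 = 1·(+89.0) + 1·(+418.8) + 1/2·(+242.6) + 1·(-349.0) + U
U = -436.5 − (+280.1) = -716.6 kJ/mol

U = -716.6 kJ/mol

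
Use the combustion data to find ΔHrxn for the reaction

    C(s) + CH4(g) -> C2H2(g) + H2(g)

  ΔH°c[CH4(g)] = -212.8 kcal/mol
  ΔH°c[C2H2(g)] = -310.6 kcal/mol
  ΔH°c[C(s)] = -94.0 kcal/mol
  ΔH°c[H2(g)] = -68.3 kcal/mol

ΔHrxn = 72.1 kcal/mol

Using ΔH = Σ nΔHc°(reactants) − Σ nΔHc°(products):
= [1·(-94.0) + 1·(-212.8)] − [1·(-310.6) + 1·(-68.3)]
= 72.1 kcal/mol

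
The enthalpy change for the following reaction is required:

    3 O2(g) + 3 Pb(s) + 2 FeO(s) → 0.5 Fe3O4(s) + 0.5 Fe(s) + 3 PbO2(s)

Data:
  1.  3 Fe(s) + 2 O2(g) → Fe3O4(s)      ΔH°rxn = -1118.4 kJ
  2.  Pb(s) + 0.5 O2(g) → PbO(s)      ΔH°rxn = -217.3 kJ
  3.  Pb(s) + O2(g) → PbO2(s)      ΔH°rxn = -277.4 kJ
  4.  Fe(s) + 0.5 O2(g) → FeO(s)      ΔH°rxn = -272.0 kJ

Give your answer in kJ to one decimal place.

ΔH°rxn = -847.4 kJ

eq. 1 × 1/2 (scale by 1/2 for the 1/2 Fe3O4(s)): (1/2)·(-1118.4) = -559.2 kJ
eq. 2: not needed (PbO(s) appears nowhere else).
eq. 3 × 3 (scale by 3 for the 3 PbO2(s)): (3)·(-277.4) = -832.2 kJ
eq. 4 reversed and × 2 (FeO(s) must end up as a reactant; scale by 2 for the 2 FeO(s)): (-2)·(-272.0) = +544.0 kJ
ΔH°rxn = (1/2)·(-1118.4) + (3)·(-277.4) + (-2)·(-272.0) = -847.4 kJ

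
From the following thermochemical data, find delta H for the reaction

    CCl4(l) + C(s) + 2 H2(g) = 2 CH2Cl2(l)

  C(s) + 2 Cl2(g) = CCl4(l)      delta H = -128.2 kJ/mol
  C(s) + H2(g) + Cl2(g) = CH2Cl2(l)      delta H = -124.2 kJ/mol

equation 1 reversed: +128.2 kJ/mol
equation 2 × 2: (2)·(-124.2) = -248.4 kJ/mol
Summing the manipulated equations, delta H = (+128.2) + (-248.4) = -120.2 kJ/mol

delta H = -120.2 kJ/mol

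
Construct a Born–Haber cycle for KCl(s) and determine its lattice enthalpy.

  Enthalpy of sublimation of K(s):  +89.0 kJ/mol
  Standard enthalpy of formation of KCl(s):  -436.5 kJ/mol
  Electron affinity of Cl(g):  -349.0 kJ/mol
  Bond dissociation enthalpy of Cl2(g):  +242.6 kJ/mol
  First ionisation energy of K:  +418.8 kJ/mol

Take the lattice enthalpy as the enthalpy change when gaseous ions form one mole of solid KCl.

ΔHf° = 1·ΔHsub + 1·(ΣIE) + 1/2·D(Cl2) + 1·EA + U
-436.5 = 1·(+89.0) + 1·(+418.8) + 1/2·(+242.6) + 1·(-349.0) + U
U = -436.5 − (+280.1) = -716.6 kJ/mol

U = -716.6 kJ/mol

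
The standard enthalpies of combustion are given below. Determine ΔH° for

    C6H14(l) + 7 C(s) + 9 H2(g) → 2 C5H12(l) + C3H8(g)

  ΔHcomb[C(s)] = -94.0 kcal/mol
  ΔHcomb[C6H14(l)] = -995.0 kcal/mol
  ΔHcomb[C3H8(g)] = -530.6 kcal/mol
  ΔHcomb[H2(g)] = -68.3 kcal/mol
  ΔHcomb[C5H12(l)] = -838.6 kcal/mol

ΔH° = -59.9 kcal/mol

Using ΔH = Σ nΔHc°(reactants) − Σ nΔHc°(products):
= [1·(-995.0) + 7·(-94.0) + 9·(-68.3)] − [2·(-838.6) + 1·(-530.6)]
= -59.9 kcal/mol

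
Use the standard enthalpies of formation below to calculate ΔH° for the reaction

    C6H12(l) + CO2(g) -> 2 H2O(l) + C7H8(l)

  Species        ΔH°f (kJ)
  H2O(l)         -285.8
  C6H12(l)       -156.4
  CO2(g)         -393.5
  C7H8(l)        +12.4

ΔH° = -9.3 kJ

Products: 2·(-285.8) + 1·(+12.4) = -559.2
Reactants: 1·(-156.4) + 1·(-393.5) = -549.9
ΔH° = (-559.2) − (-549.9) = -9.3 kJ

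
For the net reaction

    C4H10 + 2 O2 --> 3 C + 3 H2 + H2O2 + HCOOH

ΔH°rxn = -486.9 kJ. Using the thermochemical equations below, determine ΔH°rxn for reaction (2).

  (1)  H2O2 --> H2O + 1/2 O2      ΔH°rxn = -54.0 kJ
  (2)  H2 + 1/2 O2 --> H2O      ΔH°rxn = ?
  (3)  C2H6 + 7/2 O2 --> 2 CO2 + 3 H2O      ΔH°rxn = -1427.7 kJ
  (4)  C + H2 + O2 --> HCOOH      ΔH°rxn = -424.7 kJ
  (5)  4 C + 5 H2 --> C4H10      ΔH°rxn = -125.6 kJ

(1) reversed (H2O2 must end up as a product): +54.0 kJ
(2) as written: contributes x
(3): not needed (CO2 appears nowhere else).
(4) as written (HCOOH already on the product side): -424.7 kJ
(5) reversed (C4H10 must end up as a reactant): +125.6 kJ
-486.9 = (+54.0) + (-424.7) + (+125.6) + x
x = (-486.9 − (-245.1)) / (1) = -241.8 kJ

ΔH°rxn = -241.8 kJ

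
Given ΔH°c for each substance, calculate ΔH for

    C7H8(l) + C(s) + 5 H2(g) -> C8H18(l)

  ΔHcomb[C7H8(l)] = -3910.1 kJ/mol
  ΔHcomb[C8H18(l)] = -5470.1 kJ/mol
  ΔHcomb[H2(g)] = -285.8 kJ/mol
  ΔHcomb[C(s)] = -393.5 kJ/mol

Using ΔH = Σ nΔHc°(reactants) − Σ nΔHc°(products):
= [1·(-3910.1) + 1·(-393.5) + 5·(-285.8)] − [1·(-5470.1)]
= -262.5 kJ/mol

ΔH = -262.5 kJ/mol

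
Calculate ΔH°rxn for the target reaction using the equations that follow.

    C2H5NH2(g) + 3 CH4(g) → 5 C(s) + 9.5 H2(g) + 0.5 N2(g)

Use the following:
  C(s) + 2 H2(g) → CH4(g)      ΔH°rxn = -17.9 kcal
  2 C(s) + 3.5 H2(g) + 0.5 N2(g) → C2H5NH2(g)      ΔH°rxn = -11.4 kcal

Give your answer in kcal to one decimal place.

equation 1 reversed and × 3: (-3)·(-17.9) = +53.7 kcal
equation 2 reversed: +11.4 kcal
Since enthalpy is a state function, ΔH°rxn = (-3)·(-17.9) + (-1)·(-11.4) = 65.1 kcal

ΔH°rxn = 65.1 kcal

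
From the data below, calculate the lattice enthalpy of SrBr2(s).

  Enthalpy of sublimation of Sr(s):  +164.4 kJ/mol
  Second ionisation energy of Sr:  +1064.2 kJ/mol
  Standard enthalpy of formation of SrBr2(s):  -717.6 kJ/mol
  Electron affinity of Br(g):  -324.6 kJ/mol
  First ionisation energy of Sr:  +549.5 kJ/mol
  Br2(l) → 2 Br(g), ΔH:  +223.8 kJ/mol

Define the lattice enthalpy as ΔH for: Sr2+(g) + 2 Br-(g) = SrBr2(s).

U = -2070.3 kJ/mol

ΔHf° = 1·ΔHsub + 1·(ΣIE) + 1·D(Br2) + 2·EA + U
-717.6 = 1·(+164.4) + 1·(+1613.7) + 1·(+223.8) + 2·(-324.6) + U
U = -717.6 − (+1352.7) = -2070.3 kJ/mol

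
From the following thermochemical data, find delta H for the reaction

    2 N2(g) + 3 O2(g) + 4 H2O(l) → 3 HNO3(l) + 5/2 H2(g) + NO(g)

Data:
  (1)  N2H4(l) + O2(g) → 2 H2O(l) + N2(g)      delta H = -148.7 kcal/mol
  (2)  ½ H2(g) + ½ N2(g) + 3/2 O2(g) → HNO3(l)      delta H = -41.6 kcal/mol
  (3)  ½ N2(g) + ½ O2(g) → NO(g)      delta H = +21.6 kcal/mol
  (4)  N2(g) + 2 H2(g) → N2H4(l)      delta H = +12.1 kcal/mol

delta H = 170.0 kcal/mol

(1) reversed and × 2 (reverse to put H2O(l) on the reactant side; scale by 2 for the 4 H2O(l)): (-2)·(-148.7) = +297.4 kcal/mol
(2) × 3 (×3 to match 3 HNO3(l) in the target): (3)·(-41.6) = -124.8 kcal/mol
(3) as written (NO(g) already on the product side): +21.6 kcal/mol
(4) reversed and × 2: (-2)·(+12.1) = -24.2 kcal/mol
delta H = (-2)·(-148.7) + (3)·(-41.6) + (1)·(+21.6) + (-2)·(+12.1) = 170.0 kcal/mol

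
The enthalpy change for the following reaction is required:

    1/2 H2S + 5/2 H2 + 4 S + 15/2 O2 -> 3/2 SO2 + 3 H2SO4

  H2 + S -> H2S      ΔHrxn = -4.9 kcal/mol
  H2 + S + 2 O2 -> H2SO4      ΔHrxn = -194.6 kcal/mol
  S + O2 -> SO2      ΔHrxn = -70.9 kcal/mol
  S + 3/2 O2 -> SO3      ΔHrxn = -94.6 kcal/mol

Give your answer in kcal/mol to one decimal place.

equation 1 reversed and × 1/2: (-1/2)·(-4.9) = +2.45 kcal/mol
equation 2 × 3: (3)·(-194.6) = -583.8 kcal/mol
equation 3 × 3/2: (3/2)·(-70.9) = -106.35 kcal/mol
equation 4: not needed.
ΔHrxn = (+2.45) + (-583.8) + (-106.35) = -687.7 kcal/mol

ΔHrxn = -687.7 kcal/mol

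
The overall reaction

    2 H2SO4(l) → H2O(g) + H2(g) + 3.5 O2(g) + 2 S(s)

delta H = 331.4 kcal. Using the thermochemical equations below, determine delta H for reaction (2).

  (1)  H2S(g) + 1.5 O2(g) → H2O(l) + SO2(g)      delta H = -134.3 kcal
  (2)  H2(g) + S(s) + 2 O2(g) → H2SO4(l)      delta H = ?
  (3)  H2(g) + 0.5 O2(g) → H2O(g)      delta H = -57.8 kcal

delta H = -194.6 kcal

(1): not needed (H2O(l) appears nowhere else).
(2) reversed and × 2 (reverse to put H2SO4(l) on the reactant side; scale by 2 for the 2 H2SO4(l)): contributes −2·x
(3) as written (H2O(g) already on the product side): -57.8 kcal
+331.4 = (-57.8) − 2·x
x = (+331.4 − (-57.8)) / (-2) = -194.6 kcal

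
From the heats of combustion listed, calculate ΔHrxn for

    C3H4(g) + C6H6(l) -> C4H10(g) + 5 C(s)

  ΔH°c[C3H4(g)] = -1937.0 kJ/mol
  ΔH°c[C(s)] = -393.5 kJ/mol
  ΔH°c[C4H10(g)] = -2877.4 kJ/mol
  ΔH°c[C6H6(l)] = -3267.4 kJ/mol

ΔHrxn = -359.5 kJ/mol

Using ΔH = Σ nΔHc°(reactants) − Σ nΔHc°(products):
= [1·(-1937.0) + 1·(-3267.4)] − [1·(-2877.4) + 5·(-393.5)]
= -359.5 kJ/mol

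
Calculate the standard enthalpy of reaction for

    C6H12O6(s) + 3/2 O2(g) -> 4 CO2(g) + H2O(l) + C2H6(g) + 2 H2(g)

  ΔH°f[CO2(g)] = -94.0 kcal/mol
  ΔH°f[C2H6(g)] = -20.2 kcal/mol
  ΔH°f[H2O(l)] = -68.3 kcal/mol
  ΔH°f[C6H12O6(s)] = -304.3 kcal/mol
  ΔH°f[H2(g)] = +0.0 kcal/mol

ΔH°rxn = Σ nΔHf°(products) − Σ nΔHf°(reactants).
Products: 4·(-94.0) + 1·(-68.3) + 1·(-20.2) + 2·(+0.0) = -464.5
Reactants: 1·(-304.3) + 3/2·(+0.0) = -304.3
ΔH_rxn = (-464.5) − (-304.3) = -160.2 kcal/mol

ΔH_rxn = -160.2 kcal/mol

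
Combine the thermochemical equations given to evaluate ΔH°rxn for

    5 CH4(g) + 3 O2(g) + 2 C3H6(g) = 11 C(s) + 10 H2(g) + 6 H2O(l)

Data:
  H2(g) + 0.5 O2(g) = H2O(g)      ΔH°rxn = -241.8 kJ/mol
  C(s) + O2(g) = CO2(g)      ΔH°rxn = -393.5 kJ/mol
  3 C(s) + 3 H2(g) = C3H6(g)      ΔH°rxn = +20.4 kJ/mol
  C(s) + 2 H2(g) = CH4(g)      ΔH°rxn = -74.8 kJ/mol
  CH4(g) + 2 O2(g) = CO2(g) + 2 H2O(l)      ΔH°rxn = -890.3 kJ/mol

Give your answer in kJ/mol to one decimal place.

ΔH°rxn = -1381.6 kJ/mol

equation 1: not needed (H2O(g) appears nowhere else).
equation 2 reversed and × 3: (-3)·(-393.5) = +1180.5 kJ/mol
equation 3 reversed and × 2 (reverse to put C3H6(g) on the reactant side; ×2 to match 2 C3H6(g) in the target): (-2)·(+20.4) = -40.8 kJ/mol
equation 4 reversed and × 2: (-2)·(-74.8) = +149.6 kJ/mol
equation 5 × 3 (scale by 3 for the 6 H2O(l)): (3)·(-890.3) = -2670.9 kJ/mol
Since enthalpy is a state function, ΔH°rxn = (-3)·(-393.5) + (-2)·(+20.4) + (-2)·(-74.8) + (3)·(-890.3) = -1381.6 kJ/mol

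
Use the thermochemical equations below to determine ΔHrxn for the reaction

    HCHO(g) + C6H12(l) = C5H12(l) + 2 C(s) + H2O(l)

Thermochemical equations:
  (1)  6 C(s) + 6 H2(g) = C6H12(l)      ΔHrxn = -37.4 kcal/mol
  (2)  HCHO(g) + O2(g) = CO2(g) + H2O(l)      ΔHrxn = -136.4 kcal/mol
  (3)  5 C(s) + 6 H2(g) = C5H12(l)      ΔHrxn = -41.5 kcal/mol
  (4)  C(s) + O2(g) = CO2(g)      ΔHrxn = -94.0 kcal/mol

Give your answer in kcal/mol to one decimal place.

(1) reversed (reverse to put C6H12(l) on the reactant side): +37.4 kcal/mol
(2) as written (HCHO(g) already on the reactant side): -136.4 kcal/mol
(3) as written (C5H12(l) already on the product side): -41.5 kcal/mol
(4) reversed: +94.0 kcal/mol
By Hess's law, ΔHrxn = (-1)·(-37.4) + (1)·(-136.4) + (1)·(-41.5) + (-1)·(-94.0) = -46.5 kcal/mol

ΔHrxn = -46.5 kcal/mol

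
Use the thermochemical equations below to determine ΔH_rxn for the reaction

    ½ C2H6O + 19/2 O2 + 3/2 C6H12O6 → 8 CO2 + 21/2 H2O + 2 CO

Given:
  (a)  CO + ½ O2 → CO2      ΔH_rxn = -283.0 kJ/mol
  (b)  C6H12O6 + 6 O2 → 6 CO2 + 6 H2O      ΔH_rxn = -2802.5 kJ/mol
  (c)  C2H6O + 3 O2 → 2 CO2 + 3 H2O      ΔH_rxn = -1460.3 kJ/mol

(a) reversed and × 2 (reverse to put CO on the product side; scale by 2 for the 2 CO): (-2)·(-283.0) = +566.0 kJ/mol
(b) × 3/2 (scale by 3/2 for the 3/2 C6H12O6): (3/2)·(-2802.5) = -4203.75 kJ/mol
(c) × 1/2 (×1/2 to match 1/2 C2H6O in the target): (1/2)·(-1460.3) = -730.15 kJ/mol
ΔH_rxn = (+566.0) + (-4203.75) + (-730.15) = -4367.9 kJ/mol

ΔH_rxn = -4367.9 kJ/mol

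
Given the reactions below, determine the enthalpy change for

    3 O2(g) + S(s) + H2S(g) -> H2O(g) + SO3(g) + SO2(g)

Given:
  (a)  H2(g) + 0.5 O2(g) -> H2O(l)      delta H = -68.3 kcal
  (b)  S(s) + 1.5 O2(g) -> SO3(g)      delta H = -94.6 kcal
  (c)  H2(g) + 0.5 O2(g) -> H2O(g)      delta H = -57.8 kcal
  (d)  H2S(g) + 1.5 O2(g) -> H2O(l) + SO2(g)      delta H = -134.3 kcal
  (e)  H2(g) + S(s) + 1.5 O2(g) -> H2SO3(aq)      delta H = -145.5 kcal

(a) reversed: +68.3 kcal
(b) as written (SO3(g) already on the product side): -94.6 kcal
(c) as written (H2O(g) already on the product side): -57.8 kcal
(d) as written (H2S(g) already on the reactant side): -134.3 kcal
(e): not needed (H2SO3(aq) appears nowhere else).
delta H = (+68.3) + (-94.6) + (-57.8) + (-134.3) = -218.4 kcal

delta H = -218.4 kcal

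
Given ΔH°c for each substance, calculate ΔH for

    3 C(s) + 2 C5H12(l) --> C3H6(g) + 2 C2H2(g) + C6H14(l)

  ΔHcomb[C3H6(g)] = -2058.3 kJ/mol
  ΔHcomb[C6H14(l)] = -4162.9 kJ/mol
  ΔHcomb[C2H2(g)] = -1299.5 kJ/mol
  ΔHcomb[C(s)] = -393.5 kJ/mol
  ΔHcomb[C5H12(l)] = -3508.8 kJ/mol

Using ΔH = Σ nΔHc°(reactants) − Σ nΔHc°(products):
= [3·(-393.5) + 2·(-3508.8)] − [1·(-2058.3) + 2·(-1299.5) + 1·(-4162.9)]
= 622.1 kJ/mol

ΔH = 622.1 kJ/mol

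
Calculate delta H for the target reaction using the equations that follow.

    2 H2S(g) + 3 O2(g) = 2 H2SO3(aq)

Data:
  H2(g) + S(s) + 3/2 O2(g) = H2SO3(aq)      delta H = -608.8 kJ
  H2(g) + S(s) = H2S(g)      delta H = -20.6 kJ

equation 1 × 2: (2)·(-608.8) = -1217.6 kJ
equation 2 reversed and × 2: (-2)·(-20.6) = +41.2 kJ
Since enthalpy is a state function, delta H = (2)·(-608.8) + (-2)·(-20.6) = -1176.4 kJ

delta H = -1176.4 kJ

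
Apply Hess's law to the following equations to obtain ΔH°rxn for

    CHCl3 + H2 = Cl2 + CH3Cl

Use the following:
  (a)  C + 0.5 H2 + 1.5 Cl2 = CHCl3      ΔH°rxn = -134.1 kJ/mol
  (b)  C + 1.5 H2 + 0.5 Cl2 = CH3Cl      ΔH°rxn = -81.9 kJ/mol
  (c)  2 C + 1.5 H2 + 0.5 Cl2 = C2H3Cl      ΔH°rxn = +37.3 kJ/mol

ΔH°rxn = 52.2 kJ/mol

(a) reversed: +134.1 kJ/mol
(b) as written: -81.9 kJ/mol
(c): not needed.
By Hess's law, ΔH°rxn = (+134.1) + (-81.9) = 52.2 kJ/mol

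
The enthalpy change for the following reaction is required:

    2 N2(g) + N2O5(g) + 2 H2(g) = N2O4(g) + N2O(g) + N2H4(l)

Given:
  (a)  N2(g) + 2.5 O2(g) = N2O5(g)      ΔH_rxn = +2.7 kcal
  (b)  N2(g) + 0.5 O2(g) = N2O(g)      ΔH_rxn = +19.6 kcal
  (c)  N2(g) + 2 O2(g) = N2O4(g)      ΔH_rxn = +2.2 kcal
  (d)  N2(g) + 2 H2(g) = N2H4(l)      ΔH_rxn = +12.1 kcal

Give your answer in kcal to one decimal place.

(a) reversed (reverse to put N2O5(g) on the reactant side): -2.7 kcal
(b) as written (N2O(g) already on the product side): +19.6 kcal
(c) as written (N2O4(g) already on the product side): +2.2 kcal
(d) as written (N2H4(l) already on the product side): +12.1 kcal
Combining the equations, ΔH_rxn = (-2.7) + (+19.6) + (+2.2) + (+12.1) = 31.2 kcal

ΔH_rxn = 31.2 kcal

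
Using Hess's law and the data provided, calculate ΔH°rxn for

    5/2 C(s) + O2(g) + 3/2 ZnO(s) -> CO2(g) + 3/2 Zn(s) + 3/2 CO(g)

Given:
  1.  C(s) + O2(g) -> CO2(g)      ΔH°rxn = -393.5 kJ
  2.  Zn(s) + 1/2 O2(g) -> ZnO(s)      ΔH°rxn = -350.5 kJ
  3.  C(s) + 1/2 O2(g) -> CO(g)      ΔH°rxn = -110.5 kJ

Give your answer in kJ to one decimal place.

ΔH°rxn = -33.5 kJ

eq. 1 as written (CO2(g) already on the product side): -393.5 kJ
eq. 2 reversed and × 3/2 (ZnO(s) must end up as a reactant; ×3/2 to match 3/2 ZnO(s) in the target): (-3/2)·(-350.5) = +525.75 kJ
eq. 3 × 3/2 (×3/2 to match 3/2 CO(g) in the target): (3/2)·(-110.5) = -165.75 kJ
ΔH°rxn = (-393.5) + (+525.75) + (-165.75) = -33.5 kJ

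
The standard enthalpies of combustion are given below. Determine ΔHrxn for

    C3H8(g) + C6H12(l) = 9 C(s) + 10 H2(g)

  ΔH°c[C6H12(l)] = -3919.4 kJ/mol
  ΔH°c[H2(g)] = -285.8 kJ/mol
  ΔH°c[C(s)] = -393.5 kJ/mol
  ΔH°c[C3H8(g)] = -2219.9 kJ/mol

ΔHrxn = 260.2 kJ/mol

Using ΔH = Σ nΔHc°(reactants) − Σ nΔHc°(products):
= [1·(-2219.9) + 1·(-3919.4)] − [9·(-393.5) + 10·(-285.8)]
= 260.2 kJ/mol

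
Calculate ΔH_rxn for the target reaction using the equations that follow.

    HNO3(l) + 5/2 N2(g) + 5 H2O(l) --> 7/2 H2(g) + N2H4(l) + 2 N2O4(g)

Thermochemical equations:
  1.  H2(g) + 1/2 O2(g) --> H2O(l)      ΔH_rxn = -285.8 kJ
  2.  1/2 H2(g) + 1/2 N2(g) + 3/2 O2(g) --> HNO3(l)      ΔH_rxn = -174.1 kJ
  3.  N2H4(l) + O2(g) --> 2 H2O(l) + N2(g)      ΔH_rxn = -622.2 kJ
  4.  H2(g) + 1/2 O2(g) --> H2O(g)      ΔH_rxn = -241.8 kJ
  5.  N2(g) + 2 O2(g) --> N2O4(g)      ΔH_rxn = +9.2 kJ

eq. 1 reversed and × 3: (-3)·(-285.8) = +857.4 kJ
eq. 2 reversed: +174.1 kJ
eq. 3 reversed: +622.2 kJ
eq. 4: not needed.
eq. 5 × 2: (2)·(+9.2) = +18.4 kJ
ΔH_rxn = (-3)·(-285.8) + (-1)·(-174.1) + (-1)·(-622.2) + (2)·(+9.2) = 1672.1 kJ

ΔH_rxn = 1672.1 kJ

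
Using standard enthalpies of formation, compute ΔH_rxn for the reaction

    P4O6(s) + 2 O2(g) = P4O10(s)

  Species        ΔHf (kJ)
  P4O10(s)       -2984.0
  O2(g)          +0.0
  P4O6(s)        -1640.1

Products: 1·(-2984.0) = -2984.0
Reactants: 1·(-1640.1) + 2·(+0.0) = -1640.1
ΔH_rxn = (-2984.0) − (-1640.1) = -1343.9 kJ

ΔH_rxn = -1343.9 kJ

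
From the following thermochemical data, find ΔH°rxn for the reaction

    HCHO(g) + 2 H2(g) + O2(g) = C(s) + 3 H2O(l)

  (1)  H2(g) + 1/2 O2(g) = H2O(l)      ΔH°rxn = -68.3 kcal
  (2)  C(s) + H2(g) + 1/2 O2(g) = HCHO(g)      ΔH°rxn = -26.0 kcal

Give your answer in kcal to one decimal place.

ΔH°rxn = -178.9 kcal

(1) × 3: (3)·(-68.3) = -204.9 kcal
(2) reversed: +26.0 kcal
ΔH°rxn = (-204.9) + (+26.0) = -178.9 kcal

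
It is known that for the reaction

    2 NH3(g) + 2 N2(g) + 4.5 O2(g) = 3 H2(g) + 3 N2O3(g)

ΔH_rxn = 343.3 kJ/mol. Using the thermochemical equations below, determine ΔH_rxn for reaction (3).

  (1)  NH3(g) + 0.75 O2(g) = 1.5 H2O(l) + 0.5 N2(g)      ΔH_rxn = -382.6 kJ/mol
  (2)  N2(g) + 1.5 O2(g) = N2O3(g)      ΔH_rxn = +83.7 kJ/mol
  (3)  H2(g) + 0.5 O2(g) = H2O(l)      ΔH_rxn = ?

(1) × 2: (2)·(-382.6) = -765.2 kJ/mol
(2) × 3: (3)·(+83.7) = +251.1 kJ/mol
(3) reversed and × 3: contributes −3·x
+343.3 = (-765.2) + (+251.1) − 3·x
x = (+343.3 − (-514.1)) / (-3) = -285.8 kJ/mol

ΔH_rxn = -285.8 kJ/mol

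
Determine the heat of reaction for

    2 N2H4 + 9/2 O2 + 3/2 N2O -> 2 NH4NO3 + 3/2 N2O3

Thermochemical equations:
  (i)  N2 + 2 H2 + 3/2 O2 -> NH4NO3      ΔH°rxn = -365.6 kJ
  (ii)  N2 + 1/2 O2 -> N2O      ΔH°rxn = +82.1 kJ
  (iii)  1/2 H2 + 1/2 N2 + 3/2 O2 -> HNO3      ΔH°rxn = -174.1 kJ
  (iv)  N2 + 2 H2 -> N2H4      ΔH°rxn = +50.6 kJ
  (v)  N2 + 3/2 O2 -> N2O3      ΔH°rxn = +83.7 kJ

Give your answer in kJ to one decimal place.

ΔH°rxn = -830.0 kJ

(i) × 2: (2)·(-365.6) = -731.2 kJ
(ii) reversed and × 3/2: (-3/2)·(+82.1) = -123.15 kJ
(iii): not needed.
(iv) reversed and × 2: (-2)·(+50.6) = -101.2 kJ
(v) × 3/2: (3/2)·(+83.7) = +125.55 kJ
Combining the equations, ΔH°rxn = (-731.2) + (-123.15) + (-101.2) + (+125.55) = -830.0 kJ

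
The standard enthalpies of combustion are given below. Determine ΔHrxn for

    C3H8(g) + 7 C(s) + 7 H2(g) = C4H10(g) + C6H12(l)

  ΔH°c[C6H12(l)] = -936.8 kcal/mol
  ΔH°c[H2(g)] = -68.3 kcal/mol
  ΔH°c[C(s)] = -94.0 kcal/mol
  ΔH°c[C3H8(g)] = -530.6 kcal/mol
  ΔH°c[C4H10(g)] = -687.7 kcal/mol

Using ΔH = Σ nΔHc°(reactants) − Σ nΔHc°(products):
= [1·(-530.6) + 7·(-94.0) + 7·(-68.3)] − [1·(-687.7) + 1·(-936.8)]
= -42.2 kcal/mol

ΔHrxn = -42.2 kcal/mol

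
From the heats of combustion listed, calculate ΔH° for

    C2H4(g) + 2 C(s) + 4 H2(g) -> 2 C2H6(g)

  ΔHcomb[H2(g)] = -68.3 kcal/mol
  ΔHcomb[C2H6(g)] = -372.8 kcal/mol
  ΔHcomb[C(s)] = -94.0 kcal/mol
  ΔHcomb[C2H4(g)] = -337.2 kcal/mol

ΔH° = -52.8 kcal/mol

With combustion enthalpies, reactants minus products:
= [1·(-337.2) + 2·(-94.0) + 4·(-68.3)] − [2·(-372.8)]
= -52.8 kcal/mol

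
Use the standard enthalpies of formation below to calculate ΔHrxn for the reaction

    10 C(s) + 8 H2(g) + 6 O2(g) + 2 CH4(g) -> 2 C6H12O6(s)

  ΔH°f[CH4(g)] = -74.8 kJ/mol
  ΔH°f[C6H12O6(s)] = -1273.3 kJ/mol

ΔHrxn = -2397.0 kJ/mol

Products: 2·(-1273.3) = -2546.6
Reactants: 10·(+0.0) + 8·(+0.0) + 6·(+0.0) + 2·(-74.8) = -149.6
ΔHrxn = (-2546.6) − (-149.6) = -2397.0 kJ/mol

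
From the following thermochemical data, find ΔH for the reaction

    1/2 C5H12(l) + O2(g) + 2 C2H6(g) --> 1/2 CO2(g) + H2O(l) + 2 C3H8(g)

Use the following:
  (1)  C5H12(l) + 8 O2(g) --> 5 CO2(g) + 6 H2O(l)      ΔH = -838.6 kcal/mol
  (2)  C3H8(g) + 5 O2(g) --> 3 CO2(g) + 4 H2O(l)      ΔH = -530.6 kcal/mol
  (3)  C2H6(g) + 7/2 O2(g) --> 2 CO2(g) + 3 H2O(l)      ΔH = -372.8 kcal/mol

ΔH = -103.7 kcal/mol

(1) × 1/2: (1/2)·(-838.6) = -419.3 kcal/mol
(2) reversed and × 2: (-2)·(-530.6) = +1061.2 kcal/mol
(3) × 2: (2)·(-372.8) = -745.6 kcal/mol
ΔH = (-419.3) + (+1061.2) + (-745.6) = -103.7 kcal/mol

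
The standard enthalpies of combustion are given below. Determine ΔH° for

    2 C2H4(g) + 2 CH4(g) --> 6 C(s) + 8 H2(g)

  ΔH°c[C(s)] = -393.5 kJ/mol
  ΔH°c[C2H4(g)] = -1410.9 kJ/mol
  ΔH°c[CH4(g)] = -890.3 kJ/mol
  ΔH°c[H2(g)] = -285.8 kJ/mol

With combustion enthalpies, reactants minus products:
= [2·(-1410.9) + 2·(-890.3)] − [6·(-393.5) + 8·(-285.8)]
= 45.0 kJ/mol

ΔH° = 45.0 kJ/mol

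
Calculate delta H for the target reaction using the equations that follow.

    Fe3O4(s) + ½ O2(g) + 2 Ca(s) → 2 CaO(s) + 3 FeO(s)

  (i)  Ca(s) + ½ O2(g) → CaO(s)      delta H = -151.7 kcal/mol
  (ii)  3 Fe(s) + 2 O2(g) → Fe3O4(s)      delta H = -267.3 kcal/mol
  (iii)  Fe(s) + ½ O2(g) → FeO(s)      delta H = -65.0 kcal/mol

delta H = -231.1 kcal/mol

(i) × 2 (scale by 2 for the 2 CaO(s)): (2)·(-151.7) = -303.4 kcal/mol
(ii) reversed (Fe3O4(s) must end up as a reactant): +267.3 kcal/mol
(iii) × 3 (scale by 3 for the 3 FeO(s)): (3)·(-65.0) = -195.0 kcal/mol
By Hess's law, delta H = (-303.4) + (+267.3) + (-195.0) = -231.1 kcal/mol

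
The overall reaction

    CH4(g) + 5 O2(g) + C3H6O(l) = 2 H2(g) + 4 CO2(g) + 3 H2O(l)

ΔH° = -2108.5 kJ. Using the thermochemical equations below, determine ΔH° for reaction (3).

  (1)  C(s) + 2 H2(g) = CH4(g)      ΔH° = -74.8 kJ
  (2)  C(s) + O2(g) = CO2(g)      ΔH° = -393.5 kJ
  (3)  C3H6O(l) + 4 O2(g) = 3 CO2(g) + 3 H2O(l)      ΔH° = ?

ΔH° = -1789.8 kJ

(1) reversed (CH4(g) must end up as a reactant): +74.8 kJ
(2) as written: -393.5 kJ
(3) as written (C3H6O(l) already on the reactant side): contributes x
-2108.5 = (+74.8) + (-393.5) + x
x = (-2108.5 − (-318.7)) / (1) = -1789.8 kJ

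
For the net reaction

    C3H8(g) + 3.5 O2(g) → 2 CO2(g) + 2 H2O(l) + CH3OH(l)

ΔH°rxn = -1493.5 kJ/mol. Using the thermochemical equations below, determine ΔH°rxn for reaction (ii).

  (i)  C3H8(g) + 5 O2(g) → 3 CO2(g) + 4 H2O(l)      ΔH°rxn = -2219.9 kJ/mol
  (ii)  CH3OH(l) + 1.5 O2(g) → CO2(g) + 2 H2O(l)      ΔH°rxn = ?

(i) as written: -2219.9 kJ/mol
(ii) reversed: contributes −x
-1493.5 = (-2219.9) − x
x = (-1493.5 − (-2219.9)) / (-1) = -726.4 kJ/mol

ΔH°rxn = -726.4 kJ/mol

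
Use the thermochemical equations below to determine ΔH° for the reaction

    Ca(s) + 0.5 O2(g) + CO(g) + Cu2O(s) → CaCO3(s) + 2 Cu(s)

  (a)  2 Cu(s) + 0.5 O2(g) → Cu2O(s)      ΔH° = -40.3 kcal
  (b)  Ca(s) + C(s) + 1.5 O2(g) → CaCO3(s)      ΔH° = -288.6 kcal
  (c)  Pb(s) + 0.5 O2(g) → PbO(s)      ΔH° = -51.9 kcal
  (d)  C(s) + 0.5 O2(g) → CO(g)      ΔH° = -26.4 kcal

ΔH° = -221.9 kcal

(a) reversed (Cu2O(s) must end up as a reactant): +40.3 kcal
(b) as written (CaCO3(s) already on the product side): -288.6 kcal
(c): not needed (PbO(s) appears nowhere else).
(d) reversed (CO(g) must end up as a reactant): +26.4 kcal
By Hess's law, ΔH° = (+40.3) + (-288.6) + (+26.4) = -221.9 kcal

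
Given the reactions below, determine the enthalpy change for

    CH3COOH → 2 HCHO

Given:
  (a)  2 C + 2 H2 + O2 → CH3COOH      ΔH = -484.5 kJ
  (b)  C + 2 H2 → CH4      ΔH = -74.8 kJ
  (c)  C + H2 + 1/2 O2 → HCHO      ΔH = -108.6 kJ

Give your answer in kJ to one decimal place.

ΔH = 267.3 kJ

(a) reversed: +484.5 kJ
(b): not needed.
(c) × 2: (2)·(-108.6) = -217.2 kJ
Summing the manipulated equations, ΔH = (+484.5) + (-217.2) = 267.3 kJ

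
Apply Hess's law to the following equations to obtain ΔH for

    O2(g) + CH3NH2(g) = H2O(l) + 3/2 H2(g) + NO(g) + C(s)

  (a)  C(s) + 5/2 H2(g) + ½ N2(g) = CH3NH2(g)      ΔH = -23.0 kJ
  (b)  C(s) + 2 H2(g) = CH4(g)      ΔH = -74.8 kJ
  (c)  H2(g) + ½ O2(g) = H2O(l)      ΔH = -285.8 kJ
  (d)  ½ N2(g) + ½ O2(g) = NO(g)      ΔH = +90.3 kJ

(a) reversed (reverse to put CH3NH2(g) on the reactant side): +23.0 kJ
(b): not needed (CH4(g) appears nowhere else).
(c) as written (H2O(l) already on the product side): -285.8 kJ
(d) as written (NO(g) already on the product side): +90.3 kJ
ΔH = (+23.0) + (-285.8) + (+90.3) = -172.5 kJ

ΔH = -172.5 kJ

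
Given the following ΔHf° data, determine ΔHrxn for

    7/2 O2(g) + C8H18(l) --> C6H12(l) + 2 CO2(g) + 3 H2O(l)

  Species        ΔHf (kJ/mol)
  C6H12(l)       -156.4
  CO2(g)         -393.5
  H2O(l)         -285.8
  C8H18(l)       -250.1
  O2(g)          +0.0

ΔHrxn = -1550.7 kJ/mol

Products: 1·(-156.4) + 2·(-393.5) + 3·(-285.8) = -1800.8
Reactants: 7/2·(+0.0) + 1·(-250.1) = -250.1
ΔHrxn = (-1800.8) − (-250.1) = -1550.7 kJ/mol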